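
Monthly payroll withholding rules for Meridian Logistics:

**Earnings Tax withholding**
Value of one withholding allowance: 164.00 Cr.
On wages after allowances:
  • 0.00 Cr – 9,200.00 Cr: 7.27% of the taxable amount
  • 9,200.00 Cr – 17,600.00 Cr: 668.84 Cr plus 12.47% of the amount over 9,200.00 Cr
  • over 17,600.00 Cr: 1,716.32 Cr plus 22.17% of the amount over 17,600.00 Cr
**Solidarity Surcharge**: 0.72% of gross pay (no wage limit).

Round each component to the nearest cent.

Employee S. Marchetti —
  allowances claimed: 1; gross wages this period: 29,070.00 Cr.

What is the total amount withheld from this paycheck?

4,432.16 Cr

Earnings Tax: taxable = 29,070.00 Cr − 1×164.00 Cr = 28,906.00 Cr
  1,716.32 Cr + 22.17% × (28,906.00 Cr − 17,600.00 Cr) = 1,716.32 Cr + 22.17% × 11,306.00 Cr = 4,222.86 Cr
Solidarity Surcharge: 0.72% × 29,070.00 Cr = 209.30 Cr
Total: 4,222.86 Cr + 209.30 Cr = 4,432.16 Cr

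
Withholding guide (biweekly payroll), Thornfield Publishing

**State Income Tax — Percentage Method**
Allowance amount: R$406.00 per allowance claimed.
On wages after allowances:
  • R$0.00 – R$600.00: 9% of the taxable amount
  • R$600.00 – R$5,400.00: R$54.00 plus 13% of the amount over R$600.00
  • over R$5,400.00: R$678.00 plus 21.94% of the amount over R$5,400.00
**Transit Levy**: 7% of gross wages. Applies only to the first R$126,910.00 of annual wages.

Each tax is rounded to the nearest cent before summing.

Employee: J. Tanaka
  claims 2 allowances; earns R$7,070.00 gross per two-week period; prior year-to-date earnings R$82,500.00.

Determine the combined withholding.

State Income Tax: taxable = R$7,070.00 − 2×R$406.00 = R$6,258.00
  R$678.00 + 21.94% × (R$6,258.00 − R$5,400.00) = R$678.00 + 21.94% × R$858.00 = R$866.25
Transit Levy: 7% × R$7,070.00 = R$494.90
Total: R$866.25 + R$494.90 = R$1,361.15

R$1,361.15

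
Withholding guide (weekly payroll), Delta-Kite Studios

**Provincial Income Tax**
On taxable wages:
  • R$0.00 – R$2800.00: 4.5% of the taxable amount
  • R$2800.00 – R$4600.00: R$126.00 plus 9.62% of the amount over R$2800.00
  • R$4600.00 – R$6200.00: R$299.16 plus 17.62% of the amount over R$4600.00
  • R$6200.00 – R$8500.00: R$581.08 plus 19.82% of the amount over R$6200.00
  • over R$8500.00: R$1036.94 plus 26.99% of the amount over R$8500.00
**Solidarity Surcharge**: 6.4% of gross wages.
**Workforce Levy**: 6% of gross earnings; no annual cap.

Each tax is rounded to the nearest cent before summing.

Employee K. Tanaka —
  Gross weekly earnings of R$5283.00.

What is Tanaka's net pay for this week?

R$4208.41

Provincial Income Tax: taxable = R$5283.00
  R$299.16 + 17.62% × (R$5283.00 − R$4600.00) = R$299.16 + 17.62% × R$683.00 = R$419.50
Solidarity Surcharge: 6.4% × R$5283.00 = R$338.11
Workforce Levy: 6% × R$5283.00 = R$316.98
Total withheld: R$419.50 + R$338.11 + R$316.98 = R$1074.59
Net pay: R$5283.00 − R$1074.59 = R$4208.41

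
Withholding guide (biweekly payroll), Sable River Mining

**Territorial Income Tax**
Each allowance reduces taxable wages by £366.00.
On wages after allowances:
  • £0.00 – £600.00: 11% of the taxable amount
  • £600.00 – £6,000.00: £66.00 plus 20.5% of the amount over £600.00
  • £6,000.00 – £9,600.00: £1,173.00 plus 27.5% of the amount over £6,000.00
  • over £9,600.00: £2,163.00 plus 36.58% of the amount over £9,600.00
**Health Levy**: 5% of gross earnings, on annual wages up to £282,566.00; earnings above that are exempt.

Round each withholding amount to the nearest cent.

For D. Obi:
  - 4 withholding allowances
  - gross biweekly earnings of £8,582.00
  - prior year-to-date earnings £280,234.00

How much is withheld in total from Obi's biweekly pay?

Territorial Income Tax: taxable = £8,582.00 − 4×£366.00 = £7,118.00
  £1,173.00 + 27.5% × (£7,118.00 − £6,000.00) = £1,173.00 + 27.5% × £1,118.00 = £1,480.45
Health Levy: cap £282,566.00 − YTD £280,234.00 = £2,332.00 subject; 5% × £2,332.00 = £116.60
Total: £1,480.45 + £116.60 = £1,597.05

£1,597.05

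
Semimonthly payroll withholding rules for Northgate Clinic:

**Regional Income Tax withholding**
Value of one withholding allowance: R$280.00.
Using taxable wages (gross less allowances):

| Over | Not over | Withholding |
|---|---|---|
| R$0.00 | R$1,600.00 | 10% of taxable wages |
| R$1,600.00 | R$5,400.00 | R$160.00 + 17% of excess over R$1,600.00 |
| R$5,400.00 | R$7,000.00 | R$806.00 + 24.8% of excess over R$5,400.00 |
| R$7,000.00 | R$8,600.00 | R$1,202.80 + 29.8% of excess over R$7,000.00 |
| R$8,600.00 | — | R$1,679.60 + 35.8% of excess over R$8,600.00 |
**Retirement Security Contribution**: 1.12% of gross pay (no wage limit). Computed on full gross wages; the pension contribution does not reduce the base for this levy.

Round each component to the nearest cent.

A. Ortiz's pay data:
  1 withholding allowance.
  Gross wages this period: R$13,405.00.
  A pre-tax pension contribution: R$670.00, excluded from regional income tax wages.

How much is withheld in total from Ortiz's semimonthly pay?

Regional Income Tax: taxable = R$13,405.00 − R$670.00 − 1×R$280.00 = R$12,455.00
  R$1,679.60 + 35.8% × (R$12,455.00 − R$8,600.00) = R$1,679.60 + 35.8% × R$3,855.00 = R$3,059.69
Retirement Security Contribution: 1.12% × R$13,405.00 = R$150.14
Total: R$3,059.69 + R$150.14 = R$3,209.83

R$3,209.83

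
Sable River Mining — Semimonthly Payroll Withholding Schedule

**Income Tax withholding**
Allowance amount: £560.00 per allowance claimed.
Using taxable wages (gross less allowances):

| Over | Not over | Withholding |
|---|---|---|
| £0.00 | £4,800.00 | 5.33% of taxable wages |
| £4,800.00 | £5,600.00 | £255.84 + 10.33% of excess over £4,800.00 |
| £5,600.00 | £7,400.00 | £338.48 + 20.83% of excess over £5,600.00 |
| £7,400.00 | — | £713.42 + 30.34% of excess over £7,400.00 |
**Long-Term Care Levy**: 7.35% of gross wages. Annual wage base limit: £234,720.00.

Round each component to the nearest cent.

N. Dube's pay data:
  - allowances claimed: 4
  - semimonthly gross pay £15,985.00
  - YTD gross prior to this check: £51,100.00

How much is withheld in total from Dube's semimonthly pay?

Income Tax: taxable = £15,985.00 − 4×£560.00 = £13,745.00
  £713.42 + 30.34% × (£13,745.00 − £7,400.00) = £713.42 + 30.34% × £6,345.00 = £2,638.49
Long-Term Care Levy: 7.35% × £15,985.00 = £1,174.90
Total: £2,638.49 + £1,174.90 = £3,813.39

£3,813.39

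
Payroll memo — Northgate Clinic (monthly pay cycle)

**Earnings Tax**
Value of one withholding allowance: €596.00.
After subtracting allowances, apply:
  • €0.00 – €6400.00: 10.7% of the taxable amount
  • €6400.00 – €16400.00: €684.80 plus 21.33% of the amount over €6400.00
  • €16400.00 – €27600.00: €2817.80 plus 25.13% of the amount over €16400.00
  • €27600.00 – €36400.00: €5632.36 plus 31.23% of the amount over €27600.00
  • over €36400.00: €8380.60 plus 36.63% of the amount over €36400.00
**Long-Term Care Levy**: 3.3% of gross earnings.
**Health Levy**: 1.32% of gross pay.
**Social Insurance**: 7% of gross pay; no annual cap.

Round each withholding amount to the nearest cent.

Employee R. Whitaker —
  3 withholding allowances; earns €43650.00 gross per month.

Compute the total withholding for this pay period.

€15453.46

Earnings Tax: taxable = €43650.00 − 3×€596.00 = €41862.00
  €8380.60 + 36.63% × (€41862.00 − €36400.00) = €8380.60 + 36.63% × €5462.00 = €10381.33
Long-Term Care Levy: 3.3% × €43650.00 = €1440.45
Health Levy: 1.32% × €43650.00 = €576.18
Social Insurance: 7% × €43650.00 = €3055.50
Total: €10381.33 + €1440.45 + €576.18 + €3055.50 = €15453.46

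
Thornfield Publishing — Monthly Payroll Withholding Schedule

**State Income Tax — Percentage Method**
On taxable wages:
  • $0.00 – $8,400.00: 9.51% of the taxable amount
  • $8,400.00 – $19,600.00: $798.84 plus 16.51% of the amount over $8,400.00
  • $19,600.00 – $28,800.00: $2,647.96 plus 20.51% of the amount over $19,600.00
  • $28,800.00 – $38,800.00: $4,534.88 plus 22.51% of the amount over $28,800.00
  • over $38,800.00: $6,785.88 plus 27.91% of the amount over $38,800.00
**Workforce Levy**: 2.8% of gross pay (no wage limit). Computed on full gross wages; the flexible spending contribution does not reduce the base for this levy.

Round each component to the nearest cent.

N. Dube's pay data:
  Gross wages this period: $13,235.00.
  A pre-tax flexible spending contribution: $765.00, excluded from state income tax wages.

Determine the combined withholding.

$1,841.38

State Income Tax: taxable = $13,235.00 − $765.00 = $12,470.00
  $798.84 + 16.51% × ($12,470.00 − $8,400.00) = $798.84 + 16.51% × $4,070.00 = $1,470.80
Workforce Levy: 2.8% × $13,235.00 = $370.58
Total: $1,470.80 + $370.58 = $1,841.38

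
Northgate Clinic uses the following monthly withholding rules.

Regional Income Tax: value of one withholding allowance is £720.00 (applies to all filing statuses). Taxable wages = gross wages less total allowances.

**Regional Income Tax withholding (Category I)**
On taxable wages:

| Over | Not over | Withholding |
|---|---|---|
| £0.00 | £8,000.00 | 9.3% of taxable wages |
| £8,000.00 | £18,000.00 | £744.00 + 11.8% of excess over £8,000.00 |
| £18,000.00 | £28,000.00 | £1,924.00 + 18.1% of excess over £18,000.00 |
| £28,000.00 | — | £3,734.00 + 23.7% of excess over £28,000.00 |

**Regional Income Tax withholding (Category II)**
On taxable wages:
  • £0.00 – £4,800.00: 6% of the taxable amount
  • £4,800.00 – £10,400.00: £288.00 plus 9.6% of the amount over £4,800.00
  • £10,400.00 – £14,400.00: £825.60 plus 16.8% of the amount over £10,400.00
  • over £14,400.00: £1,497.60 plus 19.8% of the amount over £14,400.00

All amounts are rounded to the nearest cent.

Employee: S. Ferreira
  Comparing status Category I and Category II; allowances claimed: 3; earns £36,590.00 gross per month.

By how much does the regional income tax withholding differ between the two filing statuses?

£205.63

Regional Income Tax (Category I): taxable = £36,590.00 − 3×£720.00 = £34,430.00
  £3,734.00 + 23.7% × (£34,430.00 − £28,000.00) = £3,734.00 + 23.7% × £6,430.00 = £5,257.91
Regional Income Tax (Category II): taxable = £36,590.00 − 3×£720.00 = £34,430.00
  £1,497.60 + 19.8% × (£34,430.00 − £14,400.00) = £1,497.60 + 19.8% × £20,030.00 = £5,463.54
Difference: |£5,257.91 − £5,463.54| = £205.63 (higher under Category II)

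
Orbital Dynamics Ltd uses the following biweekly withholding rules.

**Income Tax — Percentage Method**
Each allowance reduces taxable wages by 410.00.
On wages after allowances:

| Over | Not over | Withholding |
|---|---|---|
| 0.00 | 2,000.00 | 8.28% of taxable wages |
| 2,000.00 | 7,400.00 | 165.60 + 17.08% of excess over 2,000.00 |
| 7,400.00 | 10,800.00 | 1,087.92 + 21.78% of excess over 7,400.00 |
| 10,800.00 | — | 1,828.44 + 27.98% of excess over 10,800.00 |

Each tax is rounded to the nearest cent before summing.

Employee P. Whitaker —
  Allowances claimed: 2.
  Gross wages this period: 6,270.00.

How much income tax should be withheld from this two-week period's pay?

754.86

Income Tax: taxable = 6,270.00 − 2×410.00 = 5,450.00
  165.60 + 17.08% × (5,450.00 − 2,000.00) = 165.60 + 17.08% × 3,450.00 = 754.86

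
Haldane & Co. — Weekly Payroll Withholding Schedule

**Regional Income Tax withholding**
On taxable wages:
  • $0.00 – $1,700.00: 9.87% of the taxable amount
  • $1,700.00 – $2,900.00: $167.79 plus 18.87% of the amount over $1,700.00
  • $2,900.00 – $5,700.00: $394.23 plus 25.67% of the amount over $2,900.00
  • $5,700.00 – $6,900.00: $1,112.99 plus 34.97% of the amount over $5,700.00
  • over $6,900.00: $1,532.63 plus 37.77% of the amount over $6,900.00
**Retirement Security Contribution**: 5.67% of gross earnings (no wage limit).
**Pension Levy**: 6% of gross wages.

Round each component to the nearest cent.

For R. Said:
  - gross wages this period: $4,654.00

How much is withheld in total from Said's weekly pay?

$1,387.60

Regional Income Tax: taxable = $4,654.00
  $394.23 + 25.67% × ($4,654.00 − $2,900.00) = $394.23 + 25.67% × $1,754.00 = $844.48
Retirement Security Contribution: 5.67% × $4,654.00 = $263.88
Pension Levy: 6% × $4,654.00 = $279.24
Total: $844.48 + $263.88 + $279.24 = $1,387.60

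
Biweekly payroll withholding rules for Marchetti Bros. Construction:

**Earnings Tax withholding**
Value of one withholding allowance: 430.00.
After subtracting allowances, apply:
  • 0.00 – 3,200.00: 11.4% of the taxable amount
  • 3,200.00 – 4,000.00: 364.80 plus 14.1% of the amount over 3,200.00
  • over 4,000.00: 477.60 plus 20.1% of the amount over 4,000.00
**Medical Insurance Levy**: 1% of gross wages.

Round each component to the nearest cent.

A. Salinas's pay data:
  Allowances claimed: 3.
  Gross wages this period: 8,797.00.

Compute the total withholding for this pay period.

1,270.48

Earnings Tax: taxable = 8,797.00 − 3×430.00 = 7,507.00
  477.60 + 20.1% × (7,507.00 − 4,000.00) = 477.60 + 20.1% × 3,507.00 = 1,182.51
Medical Insurance Levy: 1% × 8,797.00 = 87.97
Total: 1,182.51 + 87.97 = 1,270.48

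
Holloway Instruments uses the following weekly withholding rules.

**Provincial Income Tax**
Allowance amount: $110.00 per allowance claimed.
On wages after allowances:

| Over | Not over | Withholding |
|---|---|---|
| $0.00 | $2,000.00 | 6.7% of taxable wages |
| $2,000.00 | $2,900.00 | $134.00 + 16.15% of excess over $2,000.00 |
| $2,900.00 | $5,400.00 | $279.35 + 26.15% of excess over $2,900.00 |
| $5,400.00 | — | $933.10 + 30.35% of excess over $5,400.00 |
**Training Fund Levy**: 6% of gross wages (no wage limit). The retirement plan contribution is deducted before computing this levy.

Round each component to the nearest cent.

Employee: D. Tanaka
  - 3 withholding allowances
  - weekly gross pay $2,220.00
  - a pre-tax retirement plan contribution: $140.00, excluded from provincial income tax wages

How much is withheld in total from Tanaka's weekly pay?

$242.05

Provincial Income Tax: taxable = $2,220.00 − $140.00 − 3×$110.00 = $1,750.00
  6.7% × $1,750.00 = $117.25
Training Fund Levy: 6% × $2,080.00 = $124.80
Total: $117.25 + $124.80 = $242.05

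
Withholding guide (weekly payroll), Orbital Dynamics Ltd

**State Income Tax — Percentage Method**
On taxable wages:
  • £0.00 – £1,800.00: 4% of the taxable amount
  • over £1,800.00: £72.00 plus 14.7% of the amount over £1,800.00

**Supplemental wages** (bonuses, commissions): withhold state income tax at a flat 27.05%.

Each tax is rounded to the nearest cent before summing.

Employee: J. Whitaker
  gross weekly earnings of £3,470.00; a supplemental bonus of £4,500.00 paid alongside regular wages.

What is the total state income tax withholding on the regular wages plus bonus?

State Income Tax: taxable = £3,470.00
  £72.00 + 14.7% × (£3,470.00 − £1,800.00) = £72.00 + 14.7% × £1,670.00 = £317.49
Supplemental (27.05% flat on bonus): 27.05% × £4,500.00 = £1,217.25
Total state income tax: £317.49 + £1,217.25 = £1,534.74

£1,534.74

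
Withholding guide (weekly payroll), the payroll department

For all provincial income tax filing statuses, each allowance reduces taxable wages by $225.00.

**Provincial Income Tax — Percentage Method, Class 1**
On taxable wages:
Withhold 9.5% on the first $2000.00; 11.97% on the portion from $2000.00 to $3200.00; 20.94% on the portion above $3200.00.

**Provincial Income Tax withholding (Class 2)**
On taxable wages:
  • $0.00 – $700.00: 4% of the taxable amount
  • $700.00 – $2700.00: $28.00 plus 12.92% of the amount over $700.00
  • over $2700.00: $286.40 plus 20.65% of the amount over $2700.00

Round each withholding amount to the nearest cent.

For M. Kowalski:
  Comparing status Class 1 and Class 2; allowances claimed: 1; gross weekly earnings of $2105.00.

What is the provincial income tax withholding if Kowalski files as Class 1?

$178.60

Provincial Income Tax (Class 1): taxable = $2105.00 − 1×$225.00 = $1880.00
  9.5% × $1880.00 = $178.60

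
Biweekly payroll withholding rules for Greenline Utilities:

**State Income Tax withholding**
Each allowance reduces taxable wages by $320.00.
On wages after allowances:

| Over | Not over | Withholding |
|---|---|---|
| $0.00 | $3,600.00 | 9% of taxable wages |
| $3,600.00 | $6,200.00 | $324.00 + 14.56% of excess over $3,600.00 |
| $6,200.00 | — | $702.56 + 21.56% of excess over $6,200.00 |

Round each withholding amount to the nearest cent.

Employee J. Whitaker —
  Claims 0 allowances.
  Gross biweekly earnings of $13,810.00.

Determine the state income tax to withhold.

$2,343.28

State Income Tax: taxable = $13,810.00
  $702.56 + 21.56% × ($13,810.00 − $6,200.00) = $702.56 + 21.56% × $7,610.00 = $2,343.28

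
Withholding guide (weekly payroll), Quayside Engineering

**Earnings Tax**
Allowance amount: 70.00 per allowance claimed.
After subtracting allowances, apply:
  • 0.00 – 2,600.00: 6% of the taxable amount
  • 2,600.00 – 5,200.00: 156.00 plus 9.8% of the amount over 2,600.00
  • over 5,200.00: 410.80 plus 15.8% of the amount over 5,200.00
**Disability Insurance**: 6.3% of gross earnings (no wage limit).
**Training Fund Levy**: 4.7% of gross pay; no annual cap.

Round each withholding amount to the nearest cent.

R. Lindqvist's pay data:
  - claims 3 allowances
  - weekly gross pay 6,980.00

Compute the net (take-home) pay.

Earnings Tax: taxable = 6,980.00 − 3×70.00 = 6,770.00
  410.80 + 15.8% × (6,770.00 − 5,200.00) = 410.80 + 15.8% × 1,570.00 = 658.86
Disability Insurance: 6.3% × 6,980.00 = 439.74
Training Fund Levy: 4.7% × 6,980.00 = 328.06
Total withheld: 658.86 + 439.74 + 328.06 = 1,426.66
Net pay: 6,980.00 − 1,426.66 = 5,553.34

5,553.34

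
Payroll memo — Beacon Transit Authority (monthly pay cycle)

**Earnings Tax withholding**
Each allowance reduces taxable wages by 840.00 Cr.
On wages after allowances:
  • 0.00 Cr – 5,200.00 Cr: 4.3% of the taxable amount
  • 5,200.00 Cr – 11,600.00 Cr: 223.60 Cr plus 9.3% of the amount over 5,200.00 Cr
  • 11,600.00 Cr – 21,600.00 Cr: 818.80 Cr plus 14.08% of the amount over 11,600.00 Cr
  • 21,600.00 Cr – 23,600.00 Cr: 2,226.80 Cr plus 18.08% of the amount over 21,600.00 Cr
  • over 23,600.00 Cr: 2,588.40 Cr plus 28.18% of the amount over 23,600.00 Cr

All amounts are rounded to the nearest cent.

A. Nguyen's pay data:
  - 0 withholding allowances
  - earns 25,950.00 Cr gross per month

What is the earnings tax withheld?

3,250.63 Cr

Earnings Tax: taxable = 25,950.00 Cr
  2,588.40 Cr + 28.18% × (25,950.00 Cr − 23,600.00 Cr) = 2,588.40 Cr + 28.18% × 2,350.00 Cr = 3,250.63 Cr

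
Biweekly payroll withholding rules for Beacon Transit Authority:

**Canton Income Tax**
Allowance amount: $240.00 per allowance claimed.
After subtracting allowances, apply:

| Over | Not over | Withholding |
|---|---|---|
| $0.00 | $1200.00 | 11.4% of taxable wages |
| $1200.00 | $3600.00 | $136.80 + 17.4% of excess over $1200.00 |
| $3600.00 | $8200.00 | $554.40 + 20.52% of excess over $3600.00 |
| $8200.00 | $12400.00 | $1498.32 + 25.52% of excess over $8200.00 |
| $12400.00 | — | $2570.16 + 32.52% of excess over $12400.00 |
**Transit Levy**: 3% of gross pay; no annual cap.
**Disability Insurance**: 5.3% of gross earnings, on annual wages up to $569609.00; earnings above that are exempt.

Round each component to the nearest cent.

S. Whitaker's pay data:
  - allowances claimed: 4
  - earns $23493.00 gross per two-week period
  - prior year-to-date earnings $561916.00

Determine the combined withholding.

Canton Income Tax: taxable = $23493.00 − 4×$240.00 = $22533.00
  $2570.16 + 32.52% × ($22533.00 − $12400.00) = $2570.16 + 32.52% × $10133.00 = $5865.41
Transit Levy: 3% × $23493.00 = $704.79
Disability Insurance: cap $569609.00 − YTD $561916.00 = $7693.00 subject; 5.3% × $7693.00 = $407.73
Total: $5865.41 + $704.79 + $407.73 = $6977.93

$6977.93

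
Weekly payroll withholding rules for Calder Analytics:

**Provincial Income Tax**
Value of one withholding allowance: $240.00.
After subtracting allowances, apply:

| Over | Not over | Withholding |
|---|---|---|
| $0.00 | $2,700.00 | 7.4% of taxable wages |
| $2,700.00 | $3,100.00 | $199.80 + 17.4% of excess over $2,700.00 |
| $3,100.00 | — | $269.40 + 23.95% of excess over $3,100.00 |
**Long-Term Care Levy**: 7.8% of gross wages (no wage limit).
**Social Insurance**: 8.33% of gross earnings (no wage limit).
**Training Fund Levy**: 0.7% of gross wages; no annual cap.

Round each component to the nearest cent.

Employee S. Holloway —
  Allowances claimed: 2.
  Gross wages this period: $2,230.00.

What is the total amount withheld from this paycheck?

Provincial Income Tax: taxable = $2,230.00 − 2×$240.00 = $1,750.00
  7.4% × $1,750.00 = $129.50
Long-Term Care Levy: 7.8% × $2,230.00 = $173.94
Social Insurance: 8.33% × $2,230.00 = $185.76
Training Fund Levy: 0.7% × $2,230.00 = $15.61
Total: $129.50 + $173.94 + $185.76 + $15.61 = $504.81

$504.81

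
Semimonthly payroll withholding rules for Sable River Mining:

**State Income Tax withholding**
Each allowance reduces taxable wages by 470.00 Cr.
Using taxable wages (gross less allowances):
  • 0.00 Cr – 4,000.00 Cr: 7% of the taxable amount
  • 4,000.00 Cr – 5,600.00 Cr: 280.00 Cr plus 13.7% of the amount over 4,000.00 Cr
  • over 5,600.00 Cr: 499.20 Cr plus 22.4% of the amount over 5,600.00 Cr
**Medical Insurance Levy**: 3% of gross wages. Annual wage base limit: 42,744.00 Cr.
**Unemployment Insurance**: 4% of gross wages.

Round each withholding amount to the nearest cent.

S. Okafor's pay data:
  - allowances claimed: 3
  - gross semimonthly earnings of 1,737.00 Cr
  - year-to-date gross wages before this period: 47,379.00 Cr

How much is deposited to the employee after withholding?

State Income Tax: taxable = 1,737.00 Cr − 3×470.00 Cr = 327.00 Cr
  7% × 327.00 Cr = 22.89 Cr
Medical Insurance Levy: YTD 47,379.00 Cr ≥ cap 42,744.00 Cr → 0.00 Cr
Unemployment Insurance: 4% × 1,737.00 Cr = 69.48 Cr
Total withheld: 22.89 Cr + 0.00 Cr + 69.48 Cr = 92.37 Cr
Net pay: 1,737.00 Cr − 92.37 Cr = 1,644.63 Cr

1,644.63 Cr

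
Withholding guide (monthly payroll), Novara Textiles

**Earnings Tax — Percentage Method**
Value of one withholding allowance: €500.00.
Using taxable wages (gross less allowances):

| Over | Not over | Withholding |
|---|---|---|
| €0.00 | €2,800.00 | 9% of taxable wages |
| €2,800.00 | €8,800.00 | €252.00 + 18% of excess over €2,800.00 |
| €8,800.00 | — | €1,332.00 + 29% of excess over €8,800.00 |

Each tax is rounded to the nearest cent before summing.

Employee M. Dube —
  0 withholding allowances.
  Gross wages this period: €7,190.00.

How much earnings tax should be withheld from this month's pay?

€1,042.20

Earnings Tax: taxable = €7,190.00
  €252.00 + 18% × (€7,190.00 − €2,800.00) = €252.00 + 18% × €4,390.00 = €1,042.20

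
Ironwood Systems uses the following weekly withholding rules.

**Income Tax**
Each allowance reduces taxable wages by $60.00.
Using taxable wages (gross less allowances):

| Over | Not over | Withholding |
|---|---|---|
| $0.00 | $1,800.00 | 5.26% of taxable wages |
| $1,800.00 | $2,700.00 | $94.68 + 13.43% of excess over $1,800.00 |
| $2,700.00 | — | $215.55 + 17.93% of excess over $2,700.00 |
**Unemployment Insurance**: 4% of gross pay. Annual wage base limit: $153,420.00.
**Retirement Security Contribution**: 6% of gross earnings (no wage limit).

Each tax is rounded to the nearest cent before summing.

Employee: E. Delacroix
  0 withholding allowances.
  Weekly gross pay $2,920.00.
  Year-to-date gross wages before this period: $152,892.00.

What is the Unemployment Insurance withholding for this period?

$21.12

Unemployment Insurance: cap $153,420.00 − YTD $152,892.00 = $528.00 subject; 4% × $528.00 = $21.12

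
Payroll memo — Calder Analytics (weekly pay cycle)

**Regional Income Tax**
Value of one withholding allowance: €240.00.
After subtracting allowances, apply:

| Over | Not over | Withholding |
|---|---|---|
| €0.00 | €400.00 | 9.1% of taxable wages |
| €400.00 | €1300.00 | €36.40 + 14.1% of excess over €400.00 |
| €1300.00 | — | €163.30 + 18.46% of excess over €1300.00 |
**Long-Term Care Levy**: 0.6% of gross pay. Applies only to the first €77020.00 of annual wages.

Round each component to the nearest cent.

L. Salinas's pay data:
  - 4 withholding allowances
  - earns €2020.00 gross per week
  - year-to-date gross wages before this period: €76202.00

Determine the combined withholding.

Regional Income Tax: taxable = €2020.00 − 4×€240.00 = €1060.00
  €36.40 + 14.1% × (€1060.00 − €400.00) = €36.40 + 14.1% × €660.00 = €129.46
Long-Term Care Levy: cap €77020.00 − YTD €76202.00 = €818.00 subject; 0.6% × €818.00 = €4.91
Total: €129.46 + €4.91 = €134.37

€134.37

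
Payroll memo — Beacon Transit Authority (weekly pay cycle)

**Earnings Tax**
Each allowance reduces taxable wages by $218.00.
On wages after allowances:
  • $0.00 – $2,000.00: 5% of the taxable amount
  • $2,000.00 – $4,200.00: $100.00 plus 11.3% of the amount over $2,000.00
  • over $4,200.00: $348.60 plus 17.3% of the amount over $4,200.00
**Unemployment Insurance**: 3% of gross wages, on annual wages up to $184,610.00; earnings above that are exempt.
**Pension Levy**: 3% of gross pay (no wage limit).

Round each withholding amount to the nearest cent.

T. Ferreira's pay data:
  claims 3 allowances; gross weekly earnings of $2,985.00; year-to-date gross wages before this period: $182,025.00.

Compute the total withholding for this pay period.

$304.50

Earnings Tax: taxable = $2,985.00 − 3×$218.00 = $2,331.00
  $100.00 + 11.3% × ($2,331.00 − $2,000.00) = $100.00 + 11.3% × $331.00 = $137.40
Unemployment Insurance: cap $184,610.00 − YTD $182,025.00 = $2,585.00 subject; 3% × $2,585.00 = $77.55
Pension Levy: 3% × $2,985.00 = $89.55
Total: $137.40 + $77.55 + $89.55 = $304.50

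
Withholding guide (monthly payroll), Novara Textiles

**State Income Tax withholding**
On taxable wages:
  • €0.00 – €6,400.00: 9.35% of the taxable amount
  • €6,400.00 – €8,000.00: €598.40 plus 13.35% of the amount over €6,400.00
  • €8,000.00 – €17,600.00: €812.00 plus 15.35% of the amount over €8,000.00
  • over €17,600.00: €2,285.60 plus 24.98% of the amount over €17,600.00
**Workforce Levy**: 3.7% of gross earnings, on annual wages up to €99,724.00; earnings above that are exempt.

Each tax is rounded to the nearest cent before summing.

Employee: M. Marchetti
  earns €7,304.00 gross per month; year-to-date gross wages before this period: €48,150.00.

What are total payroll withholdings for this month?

State Income Tax: taxable = €7,304.00
  €598.40 + 13.35% × (€7,304.00 − €6,400.00) = €598.40 + 13.35% × €904.00 = €719.08
Workforce Levy: 3.7% × €7,304.00 = €270.25
Total: €719.08 + €270.25 = €989.33

€989.33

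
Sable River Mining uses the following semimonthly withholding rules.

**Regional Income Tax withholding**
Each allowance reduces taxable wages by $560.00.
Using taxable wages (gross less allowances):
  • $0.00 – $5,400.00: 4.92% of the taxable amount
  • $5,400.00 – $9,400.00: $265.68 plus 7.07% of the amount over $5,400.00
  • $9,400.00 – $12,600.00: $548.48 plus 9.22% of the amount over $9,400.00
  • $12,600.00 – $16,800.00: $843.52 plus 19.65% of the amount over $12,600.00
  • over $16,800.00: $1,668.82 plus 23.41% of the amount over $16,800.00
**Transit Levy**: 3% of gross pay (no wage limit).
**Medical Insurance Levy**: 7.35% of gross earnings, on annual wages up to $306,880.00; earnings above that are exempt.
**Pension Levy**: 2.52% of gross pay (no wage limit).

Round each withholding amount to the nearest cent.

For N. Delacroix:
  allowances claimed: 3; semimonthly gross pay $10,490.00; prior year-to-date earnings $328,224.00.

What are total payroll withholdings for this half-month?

$1,085.82

Regional Income Tax: taxable = $10,490.00 − 3×$560.00 = $8,810.00
  $265.68 + 7.07% × ($8,810.00 − $5,400.00) = $265.68 + 7.07% × $3,410.00 = $506.77
Transit Levy: 3% × $10,490.00 = $314.70
Medical Insurance Levy: YTD $328,224.00 ≥ cap $306,880.00 → $0.00
Pension Levy: 2.52% × $10,490.00 = $264.35
Total: $506.77 + $314.70 + $0.00 + $264.35 = $1,085.82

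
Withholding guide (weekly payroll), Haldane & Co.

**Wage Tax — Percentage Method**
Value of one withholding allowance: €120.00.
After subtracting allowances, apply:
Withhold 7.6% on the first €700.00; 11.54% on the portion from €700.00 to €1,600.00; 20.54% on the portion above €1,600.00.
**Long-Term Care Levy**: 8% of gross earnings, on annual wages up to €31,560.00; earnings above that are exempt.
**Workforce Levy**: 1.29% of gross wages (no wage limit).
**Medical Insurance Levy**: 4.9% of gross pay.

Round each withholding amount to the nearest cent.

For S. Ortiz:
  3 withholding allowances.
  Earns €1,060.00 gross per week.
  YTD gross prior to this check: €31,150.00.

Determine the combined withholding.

Wage Tax: taxable = €1,060.00 − 3×€120.00 = €700.00
  7.6% × €700.00 = €53.20
Long-Term Care Levy: cap €31,560.00 − YTD €31,150.00 = €410.00 subject; 8% × €410.00 = €32.80
Workforce Levy: 1.29% × €1,060.00 = €13.67
Medical Insurance Levy: 4.9% × €1,060.00 = €51.94
Total: €53.20 + €32.80 + €13.67 + €51.94 = €151.61

€151.61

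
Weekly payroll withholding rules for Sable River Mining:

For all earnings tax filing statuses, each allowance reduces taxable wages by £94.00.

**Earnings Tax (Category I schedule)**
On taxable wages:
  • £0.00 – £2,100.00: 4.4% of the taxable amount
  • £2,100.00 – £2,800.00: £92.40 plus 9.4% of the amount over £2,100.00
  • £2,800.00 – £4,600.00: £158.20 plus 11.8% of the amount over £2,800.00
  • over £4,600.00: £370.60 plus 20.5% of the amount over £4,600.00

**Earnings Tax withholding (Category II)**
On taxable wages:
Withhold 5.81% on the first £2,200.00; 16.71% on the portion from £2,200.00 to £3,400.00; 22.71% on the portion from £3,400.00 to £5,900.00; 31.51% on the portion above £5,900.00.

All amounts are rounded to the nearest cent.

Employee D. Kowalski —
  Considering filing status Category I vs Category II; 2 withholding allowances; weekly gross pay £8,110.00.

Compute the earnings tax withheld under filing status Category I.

£1,051.61

Earnings Tax (Category I): taxable = £8,110.00 − 2×£94.00 = £7,922.00
  £370.60 + 20.5% × (£7,922.00 − £4,600.00) = £370.60 + 20.5% × £3,322.00 = £1,051.61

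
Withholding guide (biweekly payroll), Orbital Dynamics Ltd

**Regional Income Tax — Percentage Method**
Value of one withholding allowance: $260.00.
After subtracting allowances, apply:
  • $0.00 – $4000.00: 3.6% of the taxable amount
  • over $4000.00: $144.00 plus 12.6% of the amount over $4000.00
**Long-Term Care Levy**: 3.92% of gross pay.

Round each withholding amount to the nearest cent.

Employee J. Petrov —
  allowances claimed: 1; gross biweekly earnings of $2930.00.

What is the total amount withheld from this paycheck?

$210.98

Regional Income Tax: taxable = $2930.00 − 1×$260.00 = $2670.00
  3.6% × $2670.00 = $96.12
Long-Term Care Levy: 3.92% × $2930.00 = $114.86
Total: $96.12 + $114.86 = $210.98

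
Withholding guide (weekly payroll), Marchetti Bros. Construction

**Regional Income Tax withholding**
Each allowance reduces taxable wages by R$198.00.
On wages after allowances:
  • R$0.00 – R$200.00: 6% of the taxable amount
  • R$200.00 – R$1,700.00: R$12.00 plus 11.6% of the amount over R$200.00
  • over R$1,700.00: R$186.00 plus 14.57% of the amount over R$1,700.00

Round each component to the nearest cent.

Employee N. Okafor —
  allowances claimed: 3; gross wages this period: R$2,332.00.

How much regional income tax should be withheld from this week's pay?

Regional Income Tax: taxable = R$2,332.00 − 3×R$198.00 = R$1,738.00
  R$186.00 + 14.57% × (R$1,738.00 − R$1,700.00) = R$186.00 + 14.57% × R$38.00 = R$191.54

R$191.54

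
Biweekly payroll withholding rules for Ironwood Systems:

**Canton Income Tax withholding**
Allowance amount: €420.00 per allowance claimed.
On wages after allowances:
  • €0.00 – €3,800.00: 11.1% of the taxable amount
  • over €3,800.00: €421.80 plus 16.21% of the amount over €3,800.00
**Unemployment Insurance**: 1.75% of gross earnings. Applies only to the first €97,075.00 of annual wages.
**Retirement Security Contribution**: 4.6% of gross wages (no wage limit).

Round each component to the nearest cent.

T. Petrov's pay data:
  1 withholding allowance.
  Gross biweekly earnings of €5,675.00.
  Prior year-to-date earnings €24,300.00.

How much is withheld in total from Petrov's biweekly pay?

Canton Income Tax: taxable = €5,675.00 − 1×€420.00 = €5,255.00
  €421.80 + 16.21% × (€5,255.00 − €3,800.00) = €421.80 + 16.21% × €1,455.00 = €657.66
Unemployment Insurance: 1.75% × €5,675.00 = €99.31
Retirement Security Contribution: 4.6% × €5,675.00 = €261.05
Total: €657.66 + €99.31 + €261.05 = €1,018.02

€1,018.02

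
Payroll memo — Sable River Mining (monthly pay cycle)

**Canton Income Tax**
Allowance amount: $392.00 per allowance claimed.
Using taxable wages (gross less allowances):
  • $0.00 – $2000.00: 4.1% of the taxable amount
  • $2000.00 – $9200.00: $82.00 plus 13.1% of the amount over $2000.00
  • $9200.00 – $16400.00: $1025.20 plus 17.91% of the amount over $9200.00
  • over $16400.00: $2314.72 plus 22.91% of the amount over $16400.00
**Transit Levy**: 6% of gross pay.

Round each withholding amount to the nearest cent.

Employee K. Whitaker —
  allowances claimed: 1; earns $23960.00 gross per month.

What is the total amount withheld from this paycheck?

Canton Income Tax: taxable = $23960.00 − 1×$392.00 = $23568.00
  $2314.72 + 22.91% × ($23568.00 − $16400.00) = $2314.72 + 22.91% × $7168.00 = $3956.91
Transit Levy: 6% × $23960.00 = $1437.60
Total: $3956.91 + $1437.60 = $5394.51

$5394.51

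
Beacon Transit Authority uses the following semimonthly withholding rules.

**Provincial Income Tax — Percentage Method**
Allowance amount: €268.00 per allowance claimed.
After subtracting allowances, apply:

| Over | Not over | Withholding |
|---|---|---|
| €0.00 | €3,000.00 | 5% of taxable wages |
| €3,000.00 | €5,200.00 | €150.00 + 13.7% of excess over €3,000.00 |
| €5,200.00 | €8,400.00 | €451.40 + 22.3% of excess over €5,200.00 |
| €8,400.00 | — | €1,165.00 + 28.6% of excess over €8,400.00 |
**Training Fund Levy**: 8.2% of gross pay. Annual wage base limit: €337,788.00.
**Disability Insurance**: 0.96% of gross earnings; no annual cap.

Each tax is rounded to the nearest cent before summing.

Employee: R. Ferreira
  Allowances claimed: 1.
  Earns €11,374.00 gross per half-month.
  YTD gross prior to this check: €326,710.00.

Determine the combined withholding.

Provincial Income Tax: taxable = €11,374.00 − 1×€268.00 = €11,106.00
  €1,165.00 + 28.6% × (€11,106.00 − €8,400.00) = €1,165.00 + 28.6% × €2,706.00 = €1,938.92
Training Fund Levy: cap €337,788.00 − YTD €326,710.00 = €11,078.00 subject; 8.2% × €11,078.00 = €908.40
Disability Insurance: 0.96% × €11,374.00 = €109.19
Total: €1,938.92 + €908.40 + €109.19 = €2,956.51

€2,956.51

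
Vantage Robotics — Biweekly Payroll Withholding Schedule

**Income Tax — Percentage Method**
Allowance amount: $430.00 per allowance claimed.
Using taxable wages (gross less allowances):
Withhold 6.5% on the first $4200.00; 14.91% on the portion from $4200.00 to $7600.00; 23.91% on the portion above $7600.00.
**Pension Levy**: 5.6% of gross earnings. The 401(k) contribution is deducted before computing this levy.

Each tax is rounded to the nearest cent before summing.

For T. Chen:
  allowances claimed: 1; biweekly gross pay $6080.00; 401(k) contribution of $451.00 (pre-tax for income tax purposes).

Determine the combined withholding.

Income Tax: taxable = $6080.00 − $451.00 − 1×$430.00 = $5199.00
  $273.00 + 14.91% × ($5199.00 − $4200.00) = $273.00 + 14.91% × $999.00 = $421.95
Pension Levy: 5.6% × $5629.00 = $315.22
Total: $421.95 + $315.22 = $737.17

$737.17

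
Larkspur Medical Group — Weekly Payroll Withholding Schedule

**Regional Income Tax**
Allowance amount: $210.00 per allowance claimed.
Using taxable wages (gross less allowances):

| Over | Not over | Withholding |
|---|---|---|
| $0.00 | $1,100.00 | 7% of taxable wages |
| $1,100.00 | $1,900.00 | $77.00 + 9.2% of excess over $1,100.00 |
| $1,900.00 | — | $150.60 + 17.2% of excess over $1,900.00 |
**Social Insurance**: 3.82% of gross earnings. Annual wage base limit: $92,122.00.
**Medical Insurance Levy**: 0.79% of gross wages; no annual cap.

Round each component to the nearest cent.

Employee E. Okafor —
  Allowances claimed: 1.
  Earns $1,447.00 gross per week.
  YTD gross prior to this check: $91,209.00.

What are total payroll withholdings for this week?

Regional Income Tax: taxable = $1,447.00 − 1×$210.00 = $1,237.00
  $77.00 + 9.2% × ($1,237.00 − $1,100.00) = $77.00 + 9.2% × $137.00 = $89.60
Social Insurance: cap $92,122.00 − YTD $91,209.00 = $913.00 subject; 3.82% × $913.00 = $34.88
Medical Insurance Levy: 0.79% × $1,447.00 = $11.43
Total: $89.60 + $34.88 + $11.43 = $135.91

$135.91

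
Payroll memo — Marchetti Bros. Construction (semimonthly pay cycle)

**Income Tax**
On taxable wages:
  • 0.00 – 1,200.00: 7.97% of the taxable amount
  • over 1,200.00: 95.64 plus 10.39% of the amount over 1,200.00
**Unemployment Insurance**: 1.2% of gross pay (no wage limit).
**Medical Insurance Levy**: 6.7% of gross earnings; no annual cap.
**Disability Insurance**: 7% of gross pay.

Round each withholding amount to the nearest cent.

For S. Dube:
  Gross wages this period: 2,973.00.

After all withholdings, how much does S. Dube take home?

2,250.17

Income Tax: taxable = 2,973.00
  95.64 + 10.39% × (2,973.00 − 1,200.00) = 95.64 + 10.39% × 1,773.00 = 279.85
Unemployment Insurance: 1.2% × 2,973.00 = 35.68
Medical Insurance Levy: 6.7% × 2,973.00 = 199.19
Disability Insurance: 7% × 2,973.00 = 208.11
Total withheld: 279.85 + 35.68 + 199.19 + 208.11 = 722.83
Net pay: 2,973.00 − 722.83 = 2,250.17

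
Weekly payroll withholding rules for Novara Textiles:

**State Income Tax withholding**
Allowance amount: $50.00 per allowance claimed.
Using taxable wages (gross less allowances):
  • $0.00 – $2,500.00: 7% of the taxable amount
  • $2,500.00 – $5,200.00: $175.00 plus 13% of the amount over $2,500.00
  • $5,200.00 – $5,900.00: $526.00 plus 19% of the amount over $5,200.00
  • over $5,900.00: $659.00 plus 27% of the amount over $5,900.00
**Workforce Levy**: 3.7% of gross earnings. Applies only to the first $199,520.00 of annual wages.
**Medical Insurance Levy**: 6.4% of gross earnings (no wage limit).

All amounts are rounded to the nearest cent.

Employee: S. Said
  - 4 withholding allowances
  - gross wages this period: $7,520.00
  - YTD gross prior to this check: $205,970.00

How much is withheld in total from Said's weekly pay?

State Income Tax: taxable = $7,520.00 − 4×$50.00 = $7,320.00
  $659.00 + 27% × ($7,320.00 − $5,900.00) = $659.00 + 27% × $1,420.00 = $1,042.40
Workforce Levy: YTD $205,970.00 ≥ cap $199,520.00 → $0.00
Medical Insurance Levy: 6.4% × $7,520.00 = $481.28
Total: $1,042.40 + $0.00 + $481.28 = $1,523.68

$1,523.68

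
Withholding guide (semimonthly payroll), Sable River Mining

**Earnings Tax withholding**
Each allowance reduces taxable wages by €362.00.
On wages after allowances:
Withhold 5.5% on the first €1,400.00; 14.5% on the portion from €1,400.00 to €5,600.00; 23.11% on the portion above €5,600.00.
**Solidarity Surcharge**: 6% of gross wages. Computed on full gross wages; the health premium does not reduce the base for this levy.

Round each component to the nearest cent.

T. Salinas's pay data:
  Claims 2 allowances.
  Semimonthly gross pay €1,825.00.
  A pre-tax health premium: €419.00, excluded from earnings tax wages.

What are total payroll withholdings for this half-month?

Earnings Tax: taxable = €1,825.00 − €419.00 − 2×€362.00 = €682.00
  5.5% × €682.00 = €37.51
Solidarity Surcharge: 6% × €1,825.00 = €109.50
Total: €37.51 + €109.50 = €147.01

€147.01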